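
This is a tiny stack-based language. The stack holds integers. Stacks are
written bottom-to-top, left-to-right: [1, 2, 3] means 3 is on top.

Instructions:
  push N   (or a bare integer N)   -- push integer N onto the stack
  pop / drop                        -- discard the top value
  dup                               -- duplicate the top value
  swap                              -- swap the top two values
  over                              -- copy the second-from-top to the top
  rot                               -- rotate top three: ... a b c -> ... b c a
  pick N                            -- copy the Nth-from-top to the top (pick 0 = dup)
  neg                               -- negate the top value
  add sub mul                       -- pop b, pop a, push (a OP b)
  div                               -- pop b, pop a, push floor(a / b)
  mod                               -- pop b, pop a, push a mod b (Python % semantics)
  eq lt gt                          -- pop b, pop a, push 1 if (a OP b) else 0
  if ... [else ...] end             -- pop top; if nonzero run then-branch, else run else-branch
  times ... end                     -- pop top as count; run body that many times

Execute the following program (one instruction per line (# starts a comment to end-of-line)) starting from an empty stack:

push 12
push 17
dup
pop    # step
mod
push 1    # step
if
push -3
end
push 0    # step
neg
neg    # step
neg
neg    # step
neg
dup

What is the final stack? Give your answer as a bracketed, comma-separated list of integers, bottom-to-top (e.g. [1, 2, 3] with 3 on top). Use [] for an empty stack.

Answer: [12, -3, 0, 0]

Derivation:
After 'push 12': [12]
After 'push 17': [12, 17]
After 'dup': [12, 17, 17]
After 'pop': [12, 17]
After 'mod': [12]
After 'push 1': [12, 1]
After 'if': [12]
After 'push -3': [12, -3]
After 'push 0': [12, -3, 0]
After 'neg': [12, -3, 0]
After 'neg': [12, -3, 0]
After 'neg': [12, -3, 0]
After 'neg': [12, -3, 0]
After 'neg': [12, -3, 0]
After 'dup': [12, -3, 0, 0]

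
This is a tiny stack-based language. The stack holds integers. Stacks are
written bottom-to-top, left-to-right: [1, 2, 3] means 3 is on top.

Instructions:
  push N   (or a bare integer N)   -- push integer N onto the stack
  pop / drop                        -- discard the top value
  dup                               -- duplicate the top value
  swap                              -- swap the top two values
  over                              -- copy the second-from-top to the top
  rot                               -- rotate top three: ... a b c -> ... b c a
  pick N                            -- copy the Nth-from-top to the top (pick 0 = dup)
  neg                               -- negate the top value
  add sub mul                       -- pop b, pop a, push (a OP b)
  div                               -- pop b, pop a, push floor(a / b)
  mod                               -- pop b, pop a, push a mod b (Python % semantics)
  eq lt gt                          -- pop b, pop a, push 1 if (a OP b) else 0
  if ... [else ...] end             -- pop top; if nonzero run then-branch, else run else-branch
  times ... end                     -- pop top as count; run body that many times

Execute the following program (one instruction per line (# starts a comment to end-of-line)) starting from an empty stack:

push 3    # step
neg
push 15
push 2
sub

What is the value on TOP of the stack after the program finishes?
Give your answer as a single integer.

Answer: 13

Derivation:
After 'push 3': [3]
After 'neg': [-3]
After 'push 15': [-3, 15]
After 'push 2': [-3, 15, 2]
After 'sub': [-3, 13]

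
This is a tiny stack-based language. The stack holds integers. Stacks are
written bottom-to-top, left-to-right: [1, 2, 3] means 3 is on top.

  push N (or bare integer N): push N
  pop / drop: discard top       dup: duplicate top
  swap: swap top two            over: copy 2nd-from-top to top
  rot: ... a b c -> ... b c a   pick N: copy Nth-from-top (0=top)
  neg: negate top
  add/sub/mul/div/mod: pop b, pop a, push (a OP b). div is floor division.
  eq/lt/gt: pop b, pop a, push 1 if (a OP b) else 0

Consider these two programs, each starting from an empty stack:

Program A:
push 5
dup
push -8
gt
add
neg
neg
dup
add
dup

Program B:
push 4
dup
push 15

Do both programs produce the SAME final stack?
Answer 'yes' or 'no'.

Answer: no

Derivation:
Program A trace:
  After 'push 5': [5]
  After 'dup': [5, 5]
  After 'push -8': [5, 5, -8]
  After 'gt': [5, 1]
  After 'add': [6]
  After 'neg': [-6]
  After 'neg': [6]
  After 'dup': [6, 6]
  After 'add': [12]
  After 'dup': [12, 12]
Program A final stack: [12, 12]

Program B trace:
  After 'push 4': [4]
  After 'dup': [4, 4]
  After 'push 15': [4, 4, 15]
Program B final stack: [4, 4, 15]
Same: no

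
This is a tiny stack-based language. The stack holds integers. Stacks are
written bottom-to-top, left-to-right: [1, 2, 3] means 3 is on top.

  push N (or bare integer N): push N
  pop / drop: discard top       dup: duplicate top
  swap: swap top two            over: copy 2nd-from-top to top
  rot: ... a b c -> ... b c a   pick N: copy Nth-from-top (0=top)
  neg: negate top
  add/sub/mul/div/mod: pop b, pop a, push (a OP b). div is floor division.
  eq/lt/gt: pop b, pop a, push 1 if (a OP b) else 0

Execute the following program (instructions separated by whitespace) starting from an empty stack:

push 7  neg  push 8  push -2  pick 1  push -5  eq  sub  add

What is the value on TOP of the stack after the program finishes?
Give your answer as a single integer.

After 'push 7': [7]
After 'neg': [-7]
After 'push 8': [-7, 8]
After 'push -2': [-7, 8, -2]
After 'pick 1': [-7, 8, -2, 8]
After 'push -5': [-7, 8, -2, 8, -5]
After 'eq': [-7, 8, -2, 0]
After 'sub': [-7, 8, -2]
After 'add': [-7, 6]

Answer: 6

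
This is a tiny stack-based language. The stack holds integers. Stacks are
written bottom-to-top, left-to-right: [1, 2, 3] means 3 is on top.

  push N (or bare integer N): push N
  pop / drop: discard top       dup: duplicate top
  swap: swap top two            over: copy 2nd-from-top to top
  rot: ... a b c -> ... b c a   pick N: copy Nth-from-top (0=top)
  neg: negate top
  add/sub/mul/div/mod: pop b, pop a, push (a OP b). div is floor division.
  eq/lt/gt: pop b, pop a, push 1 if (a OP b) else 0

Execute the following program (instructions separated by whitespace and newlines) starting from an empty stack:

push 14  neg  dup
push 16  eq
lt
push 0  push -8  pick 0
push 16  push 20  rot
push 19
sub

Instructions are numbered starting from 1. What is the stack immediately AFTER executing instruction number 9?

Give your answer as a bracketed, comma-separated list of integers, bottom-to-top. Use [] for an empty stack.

Step 1 ('push 14'): [14]
Step 2 ('neg'): [-14]
Step 3 ('dup'): [-14, -14]
Step 4 ('push 16'): [-14, -14, 16]
Step 5 ('eq'): [-14, 0]
Step 6 ('lt'): [1]
Step 7 ('push 0'): [1, 0]
Step 8 ('push -8'): [1, 0, -8]
Step 9 ('pick 0'): [1, 0, -8, -8]

Answer: [1, 0, -8, -8]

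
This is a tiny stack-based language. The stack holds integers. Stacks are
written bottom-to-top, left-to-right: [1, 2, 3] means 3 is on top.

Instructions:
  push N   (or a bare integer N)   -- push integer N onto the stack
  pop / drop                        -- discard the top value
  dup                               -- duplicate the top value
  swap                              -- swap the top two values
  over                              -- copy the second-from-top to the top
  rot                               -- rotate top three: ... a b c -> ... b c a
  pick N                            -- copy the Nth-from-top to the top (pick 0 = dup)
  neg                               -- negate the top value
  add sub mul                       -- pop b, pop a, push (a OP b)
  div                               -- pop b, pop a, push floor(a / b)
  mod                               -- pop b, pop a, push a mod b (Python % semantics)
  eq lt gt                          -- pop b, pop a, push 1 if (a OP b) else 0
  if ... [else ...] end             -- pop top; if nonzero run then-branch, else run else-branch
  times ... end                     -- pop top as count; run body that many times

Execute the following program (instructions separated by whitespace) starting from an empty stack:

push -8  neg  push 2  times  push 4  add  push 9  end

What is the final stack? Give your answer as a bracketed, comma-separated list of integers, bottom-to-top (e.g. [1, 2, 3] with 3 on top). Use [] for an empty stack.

After 'push -8': [-8]
After 'neg': [8]
After 'push 2': [8, 2]
After 'times': [8]
After 'push 4': [8, 4]
After 'add': [12]
After 'push 9': [12, 9]
After 'push 4': [12, 9, 4]
After 'add': [12, 13]
After 'push 9': [12, 13, 9]

Answer: [12, 13, 9]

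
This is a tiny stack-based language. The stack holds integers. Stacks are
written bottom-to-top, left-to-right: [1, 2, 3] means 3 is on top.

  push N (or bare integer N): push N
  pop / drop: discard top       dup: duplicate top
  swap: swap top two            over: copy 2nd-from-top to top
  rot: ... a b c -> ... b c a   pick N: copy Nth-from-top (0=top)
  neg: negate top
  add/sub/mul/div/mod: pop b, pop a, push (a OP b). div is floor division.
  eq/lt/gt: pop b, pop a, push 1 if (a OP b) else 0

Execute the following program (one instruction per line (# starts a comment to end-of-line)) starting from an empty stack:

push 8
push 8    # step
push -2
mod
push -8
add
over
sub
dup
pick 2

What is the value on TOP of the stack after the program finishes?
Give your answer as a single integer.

Answer: 8

Derivation:
After 'push 8': [8]
After 'push 8': [8, 8]
After 'push -2': [8, 8, -2]
After 'mod': [8, 0]
After 'push -8': [8, 0, -8]
After 'add': [8, -8]
After 'over': [8, -8, 8]
After 'sub': [8, -16]
After 'dup': [8, -16, -16]
After 'pick 2': [8, -16, -16, 8]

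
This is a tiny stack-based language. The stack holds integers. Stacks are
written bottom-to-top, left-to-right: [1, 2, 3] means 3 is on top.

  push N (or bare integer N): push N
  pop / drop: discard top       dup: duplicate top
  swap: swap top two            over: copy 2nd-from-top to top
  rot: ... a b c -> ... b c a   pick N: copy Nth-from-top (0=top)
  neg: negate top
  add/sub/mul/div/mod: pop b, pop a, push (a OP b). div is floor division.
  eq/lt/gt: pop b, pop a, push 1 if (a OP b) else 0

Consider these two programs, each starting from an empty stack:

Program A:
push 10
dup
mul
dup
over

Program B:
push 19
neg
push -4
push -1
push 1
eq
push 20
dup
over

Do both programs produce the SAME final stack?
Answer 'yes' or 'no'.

Program A trace:
  After 'push 10': [10]
  After 'dup': [10, 10]
  After 'mul': [100]
  After 'dup': [100, 100]
  After 'over': [100, 100, 100]
Program A final stack: [100, 100, 100]

Program B trace:
  After 'push 19': [19]
  After 'neg': [-19]
  After 'push -4': [-19, -4]
  After 'push -1': [-19, -4, -1]
  After 'push 1': [-19, -4, -1, 1]
  After 'eq': [-19, -4, 0]
  After 'push 20': [-19, -4, 0, 20]
  After 'dup': [-19, -4, 0, 20, 20]
  After 'over': [-19, -4, 0, 20, 20, 20]
Program B final stack: [-19, -4, 0, 20, 20, 20]
Same: no

Answer: no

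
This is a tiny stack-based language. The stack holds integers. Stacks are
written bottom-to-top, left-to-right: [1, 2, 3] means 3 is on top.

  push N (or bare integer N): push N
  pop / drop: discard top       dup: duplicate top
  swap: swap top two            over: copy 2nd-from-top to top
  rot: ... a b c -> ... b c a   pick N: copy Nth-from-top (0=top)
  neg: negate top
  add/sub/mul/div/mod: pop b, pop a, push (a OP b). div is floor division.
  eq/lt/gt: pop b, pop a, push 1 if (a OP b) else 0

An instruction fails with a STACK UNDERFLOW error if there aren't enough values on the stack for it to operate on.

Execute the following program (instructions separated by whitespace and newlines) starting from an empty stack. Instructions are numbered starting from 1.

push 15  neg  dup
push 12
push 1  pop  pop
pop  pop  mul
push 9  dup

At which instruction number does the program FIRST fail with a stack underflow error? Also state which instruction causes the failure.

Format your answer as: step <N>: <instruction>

Step 1 ('push 15'): stack = [15], depth = 1
Step 2 ('neg'): stack = [-15], depth = 1
Step 3 ('dup'): stack = [-15, -15], depth = 2
Step 4 ('push 12'): stack = [-15, -15, 12], depth = 3
Step 5 ('push 1'): stack = [-15, -15, 12, 1], depth = 4
Step 6 ('pop'): stack = [-15, -15, 12], depth = 3
Step 7 ('pop'): stack = [-15, -15], depth = 2
Step 8 ('pop'): stack = [-15], depth = 1
Step 9 ('pop'): stack = [], depth = 0
Step 10 ('mul'): needs 2 value(s) but depth is 0 — STACK UNDERFLOW

Answer: step 10: mul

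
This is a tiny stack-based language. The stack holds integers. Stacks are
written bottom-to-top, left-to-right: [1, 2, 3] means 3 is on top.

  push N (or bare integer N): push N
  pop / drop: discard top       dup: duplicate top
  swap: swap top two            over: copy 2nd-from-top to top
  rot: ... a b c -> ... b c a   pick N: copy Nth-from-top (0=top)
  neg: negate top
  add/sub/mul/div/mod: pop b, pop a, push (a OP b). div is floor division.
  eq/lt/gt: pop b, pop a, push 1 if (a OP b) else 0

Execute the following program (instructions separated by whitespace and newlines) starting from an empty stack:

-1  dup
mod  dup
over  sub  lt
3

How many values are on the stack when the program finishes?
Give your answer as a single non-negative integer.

Answer: 2

Derivation:
After 'push -1': stack = [-1] (depth 1)
After 'dup': stack = [-1, -1] (depth 2)
After 'mod': stack = [0] (depth 1)
After 'dup': stack = [0, 0] (depth 2)
After 'over': stack = [0, 0, 0] (depth 3)
After 'sub': stack = [0, 0] (depth 2)
After 'lt': stack = [0] (depth 1)
After 'push 3': stack = [0, 3] (depth 2)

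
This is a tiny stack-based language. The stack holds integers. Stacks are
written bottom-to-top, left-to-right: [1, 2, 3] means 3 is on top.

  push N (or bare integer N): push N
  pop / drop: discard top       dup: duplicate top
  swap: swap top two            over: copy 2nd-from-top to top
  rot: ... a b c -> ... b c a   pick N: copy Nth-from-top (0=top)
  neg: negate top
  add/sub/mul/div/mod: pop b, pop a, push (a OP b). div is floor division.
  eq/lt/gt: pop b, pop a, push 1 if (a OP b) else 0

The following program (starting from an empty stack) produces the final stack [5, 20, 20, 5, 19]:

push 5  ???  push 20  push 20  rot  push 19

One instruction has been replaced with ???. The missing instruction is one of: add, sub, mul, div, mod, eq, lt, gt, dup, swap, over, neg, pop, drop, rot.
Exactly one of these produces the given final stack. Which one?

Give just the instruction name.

Stack before ???: [5]
Stack after ???:  [5, 5]
The instruction that transforms [5] -> [5, 5] is: dup

Answer: dup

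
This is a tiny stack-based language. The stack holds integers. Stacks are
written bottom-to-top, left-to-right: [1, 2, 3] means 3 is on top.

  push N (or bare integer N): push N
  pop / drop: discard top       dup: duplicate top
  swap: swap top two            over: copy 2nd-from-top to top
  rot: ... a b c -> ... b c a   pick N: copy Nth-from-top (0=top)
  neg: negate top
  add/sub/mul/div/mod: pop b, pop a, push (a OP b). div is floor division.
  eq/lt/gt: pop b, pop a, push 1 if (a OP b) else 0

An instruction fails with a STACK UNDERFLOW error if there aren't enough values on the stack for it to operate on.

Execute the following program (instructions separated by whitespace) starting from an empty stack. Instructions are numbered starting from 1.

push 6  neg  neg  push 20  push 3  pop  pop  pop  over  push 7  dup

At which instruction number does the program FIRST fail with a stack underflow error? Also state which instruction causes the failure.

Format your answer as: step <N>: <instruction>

Answer: step 9: over

Derivation:
Step 1 ('push 6'): stack = [6], depth = 1
Step 2 ('neg'): stack = [-6], depth = 1
Step 3 ('neg'): stack = [6], depth = 1
Step 4 ('push 20'): stack = [6, 20], depth = 2
Step 5 ('push 3'): stack = [6, 20, 3], depth = 3
Step 6 ('pop'): stack = [6, 20], depth = 2
Step 7 ('pop'): stack = [6], depth = 1
Step 8 ('pop'): stack = [], depth = 0
Step 9 ('over'): needs 2 value(s) but depth is 0 — STACK UNDERFLOW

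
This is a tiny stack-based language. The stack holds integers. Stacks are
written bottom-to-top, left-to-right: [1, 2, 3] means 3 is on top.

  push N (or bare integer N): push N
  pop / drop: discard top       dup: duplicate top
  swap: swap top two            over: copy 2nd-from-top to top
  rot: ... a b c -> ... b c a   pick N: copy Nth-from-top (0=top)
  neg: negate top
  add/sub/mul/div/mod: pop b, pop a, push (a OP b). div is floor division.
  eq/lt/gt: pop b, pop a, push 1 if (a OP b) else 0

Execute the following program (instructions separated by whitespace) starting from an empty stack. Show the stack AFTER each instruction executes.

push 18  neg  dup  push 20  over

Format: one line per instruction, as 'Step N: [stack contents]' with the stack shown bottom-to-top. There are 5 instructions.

Step 1: [18]
Step 2: [-18]
Step 3: [-18, -18]
Step 4: [-18, -18, 20]
Step 5: [-18, -18, 20, -18]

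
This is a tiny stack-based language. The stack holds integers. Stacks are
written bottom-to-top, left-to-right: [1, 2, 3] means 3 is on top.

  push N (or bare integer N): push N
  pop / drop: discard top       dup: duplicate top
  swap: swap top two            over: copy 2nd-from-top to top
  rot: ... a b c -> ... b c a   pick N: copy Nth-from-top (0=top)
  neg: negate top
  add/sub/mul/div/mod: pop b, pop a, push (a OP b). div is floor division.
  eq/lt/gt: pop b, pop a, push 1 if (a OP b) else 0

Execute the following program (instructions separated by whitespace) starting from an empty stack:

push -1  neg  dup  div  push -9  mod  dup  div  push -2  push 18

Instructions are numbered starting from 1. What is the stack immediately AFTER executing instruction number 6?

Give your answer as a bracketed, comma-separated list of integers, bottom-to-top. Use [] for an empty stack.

Step 1 ('push -1'): [-1]
Step 2 ('neg'): [1]
Step 3 ('dup'): [1, 1]
Step 4 ('div'): [1]
Step 5 ('push -9'): [1, -9]
Step 6 ('mod'): [-8]

Answer: [-8]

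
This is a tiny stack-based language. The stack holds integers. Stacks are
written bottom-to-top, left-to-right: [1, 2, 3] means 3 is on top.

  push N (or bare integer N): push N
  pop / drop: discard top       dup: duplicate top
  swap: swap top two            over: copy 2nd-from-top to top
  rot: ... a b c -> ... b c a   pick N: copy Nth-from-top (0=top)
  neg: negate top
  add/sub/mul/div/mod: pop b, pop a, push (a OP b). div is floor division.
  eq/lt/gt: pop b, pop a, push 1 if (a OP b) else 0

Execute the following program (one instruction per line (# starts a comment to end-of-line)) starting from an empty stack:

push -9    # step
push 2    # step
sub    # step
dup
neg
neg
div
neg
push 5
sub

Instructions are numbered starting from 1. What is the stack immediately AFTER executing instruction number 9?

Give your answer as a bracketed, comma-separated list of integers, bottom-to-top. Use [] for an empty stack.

Answer: [-1, 5]

Derivation:
Step 1 ('push -9'): [-9]
Step 2 ('push 2'): [-9, 2]
Step 3 ('sub'): [-11]
Step 4 ('dup'): [-11, -11]
Step 5 ('neg'): [-11, 11]
Step 6 ('neg'): [-11, -11]
Step 7 ('div'): [1]
Step 8 ('neg'): [-1]
Step 9 ('push 5'): [-1, 5]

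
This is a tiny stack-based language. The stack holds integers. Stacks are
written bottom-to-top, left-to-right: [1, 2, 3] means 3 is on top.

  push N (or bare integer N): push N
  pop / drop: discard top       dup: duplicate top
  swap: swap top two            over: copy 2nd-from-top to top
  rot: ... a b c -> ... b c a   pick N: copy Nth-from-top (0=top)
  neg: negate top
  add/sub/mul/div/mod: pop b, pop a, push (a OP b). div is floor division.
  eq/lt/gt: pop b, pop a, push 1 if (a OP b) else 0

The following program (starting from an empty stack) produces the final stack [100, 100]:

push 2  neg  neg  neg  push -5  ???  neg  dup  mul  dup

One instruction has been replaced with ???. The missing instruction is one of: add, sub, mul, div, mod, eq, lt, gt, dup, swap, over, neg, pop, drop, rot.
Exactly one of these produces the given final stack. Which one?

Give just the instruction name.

Stack before ???: [-2, -5]
Stack after ???:  [10]
The instruction that transforms [-2, -5] -> [10] is: mul

Answer: mul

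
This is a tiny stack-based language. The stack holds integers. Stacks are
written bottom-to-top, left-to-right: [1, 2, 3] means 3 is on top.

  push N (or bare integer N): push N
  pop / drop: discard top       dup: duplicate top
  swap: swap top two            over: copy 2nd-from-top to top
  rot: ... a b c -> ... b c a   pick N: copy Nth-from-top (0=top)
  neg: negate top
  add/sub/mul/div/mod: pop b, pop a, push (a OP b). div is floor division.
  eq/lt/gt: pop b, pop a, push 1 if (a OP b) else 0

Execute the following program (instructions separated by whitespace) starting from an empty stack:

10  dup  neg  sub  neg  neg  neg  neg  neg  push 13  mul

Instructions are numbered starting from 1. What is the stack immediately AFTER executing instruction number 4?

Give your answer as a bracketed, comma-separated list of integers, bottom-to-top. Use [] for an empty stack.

Answer: [20]

Derivation:
Step 1 ('10'): [10]
Step 2 ('dup'): [10, 10]
Step 3 ('neg'): [10, -10]
Step 4 ('sub'): [20]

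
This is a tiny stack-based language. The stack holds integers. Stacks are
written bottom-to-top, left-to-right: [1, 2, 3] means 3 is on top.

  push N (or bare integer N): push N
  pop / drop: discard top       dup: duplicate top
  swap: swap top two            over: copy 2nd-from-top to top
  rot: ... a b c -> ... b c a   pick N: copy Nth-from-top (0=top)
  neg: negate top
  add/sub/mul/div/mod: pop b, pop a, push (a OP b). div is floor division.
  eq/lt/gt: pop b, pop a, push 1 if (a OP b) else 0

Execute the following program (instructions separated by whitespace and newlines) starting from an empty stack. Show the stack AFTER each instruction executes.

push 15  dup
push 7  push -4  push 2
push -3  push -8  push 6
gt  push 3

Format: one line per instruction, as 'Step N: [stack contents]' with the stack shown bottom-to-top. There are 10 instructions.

Step 1: [15]
Step 2: [15, 15]
Step 3: [15, 15, 7]
Step 4: [15, 15, 7, -4]
Step 5: [15, 15, 7, -4, 2]
Step 6: [15, 15, 7, -4, 2, -3]
Step 7: [15, 15, 7, -4, 2, -3, -8]
Step 8: [15, 15, 7, -4, 2, -3, -8, 6]
Step 9: [15, 15, 7, -4, 2, -3, 0]
Step 10: [15, 15, 7, -4, 2, -3, 0, 3]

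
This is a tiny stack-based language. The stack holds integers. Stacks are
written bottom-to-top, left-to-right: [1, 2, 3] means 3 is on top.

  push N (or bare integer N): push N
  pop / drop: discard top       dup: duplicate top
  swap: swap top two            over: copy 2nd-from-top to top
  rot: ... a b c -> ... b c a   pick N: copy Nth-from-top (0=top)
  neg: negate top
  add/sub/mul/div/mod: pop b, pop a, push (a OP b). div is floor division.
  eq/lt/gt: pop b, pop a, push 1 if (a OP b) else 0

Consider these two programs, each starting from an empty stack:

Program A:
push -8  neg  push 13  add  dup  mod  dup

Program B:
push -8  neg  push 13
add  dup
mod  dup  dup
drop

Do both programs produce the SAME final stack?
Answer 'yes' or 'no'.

Program A trace:
  After 'push -8': [-8]
  After 'neg': [8]
  After 'push 13': [8, 13]
  After 'add': [21]
  After 'dup': [21, 21]
  After 'mod': [0]
  After 'dup': [0, 0]
Program A final stack: [0, 0]

Program B trace:
  After 'push -8': [-8]
  After 'neg': [8]
  After 'push 13': [8, 13]
  After 'add': [21]
  After 'dup': [21, 21]
  After 'mod': [0]
  After 'dup': [0, 0]
  After 'dup': [0, 0, 0]
  After 'drop': [0, 0]
Program B final stack: [0, 0]
Same: yes

Answer: yes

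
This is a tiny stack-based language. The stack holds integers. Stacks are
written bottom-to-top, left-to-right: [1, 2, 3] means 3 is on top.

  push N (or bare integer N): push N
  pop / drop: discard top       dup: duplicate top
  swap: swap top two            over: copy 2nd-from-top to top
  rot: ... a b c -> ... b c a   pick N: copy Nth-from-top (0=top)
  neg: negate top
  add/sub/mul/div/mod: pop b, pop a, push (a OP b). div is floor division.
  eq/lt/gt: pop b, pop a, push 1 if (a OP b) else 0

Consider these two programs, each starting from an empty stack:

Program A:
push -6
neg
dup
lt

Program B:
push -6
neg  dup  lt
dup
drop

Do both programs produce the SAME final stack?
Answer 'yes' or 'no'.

Program A trace:
  After 'push -6': [-6]
  After 'neg': [6]
  After 'dup': [6, 6]
  After 'lt': [0]
Program A final stack: [0]

Program B trace:
  After 'push -6': [-6]
  After 'neg': [6]
  After 'dup': [6, 6]
  After 'lt': [0]
  After 'dup': [0, 0]
  After 'drop': [0]
Program B final stack: [0]
Same: yes

Answer: yes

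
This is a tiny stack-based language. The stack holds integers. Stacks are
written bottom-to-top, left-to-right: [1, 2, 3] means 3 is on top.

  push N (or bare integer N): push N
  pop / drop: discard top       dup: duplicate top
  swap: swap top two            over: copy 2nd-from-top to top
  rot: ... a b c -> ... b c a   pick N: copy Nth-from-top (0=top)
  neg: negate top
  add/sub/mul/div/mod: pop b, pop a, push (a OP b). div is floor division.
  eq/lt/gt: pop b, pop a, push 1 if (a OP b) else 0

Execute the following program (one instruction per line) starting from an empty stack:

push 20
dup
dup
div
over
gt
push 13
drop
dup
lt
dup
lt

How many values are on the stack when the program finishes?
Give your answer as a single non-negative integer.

After 'push 20': stack = [20] (depth 1)
After 'dup': stack = [20, 20] (depth 2)
After 'dup': stack = [20, 20, 20] (depth 3)
After 'div': stack = [20, 1] (depth 2)
After 'over': stack = [20, 1, 20] (depth 3)
After 'gt': stack = [20, 0] (depth 2)
After 'push 13': stack = [20, 0, 13] (depth 3)
After 'drop': stack = [20, 0] (depth 2)
After 'dup': stack = [20, 0, 0] (depth 3)
After 'lt': stack = [20, 0] (depth 2)
After 'dup': stack = [20, 0, 0] (depth 3)
After 'lt': stack = [20, 0] (depth 2)

Answer: 2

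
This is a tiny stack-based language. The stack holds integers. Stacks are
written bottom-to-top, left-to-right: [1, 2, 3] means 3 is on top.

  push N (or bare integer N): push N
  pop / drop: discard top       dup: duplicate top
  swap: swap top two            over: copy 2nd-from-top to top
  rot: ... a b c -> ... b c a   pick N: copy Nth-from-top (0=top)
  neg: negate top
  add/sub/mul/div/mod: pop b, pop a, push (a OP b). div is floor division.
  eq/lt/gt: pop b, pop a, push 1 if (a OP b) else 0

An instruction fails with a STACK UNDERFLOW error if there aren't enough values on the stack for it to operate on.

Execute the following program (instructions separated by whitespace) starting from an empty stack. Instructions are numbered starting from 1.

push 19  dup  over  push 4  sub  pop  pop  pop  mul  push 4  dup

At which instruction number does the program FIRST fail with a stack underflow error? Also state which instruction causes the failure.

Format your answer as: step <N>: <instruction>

Answer: step 9: mul

Derivation:
Step 1 ('push 19'): stack = [19], depth = 1
Step 2 ('dup'): stack = [19, 19], depth = 2
Step 3 ('over'): stack = [19, 19, 19], depth = 3
Step 4 ('push 4'): stack = [19, 19, 19, 4], depth = 4
Step 5 ('sub'): stack = [19, 19, 15], depth = 3
Step 6 ('pop'): stack = [19, 19], depth = 2
Step 7 ('pop'): stack = [19], depth = 1
Step 8 ('pop'): stack = [], depth = 0
Step 9 ('mul'): needs 2 value(s) but depth is 0 — STACK UNDERFLOW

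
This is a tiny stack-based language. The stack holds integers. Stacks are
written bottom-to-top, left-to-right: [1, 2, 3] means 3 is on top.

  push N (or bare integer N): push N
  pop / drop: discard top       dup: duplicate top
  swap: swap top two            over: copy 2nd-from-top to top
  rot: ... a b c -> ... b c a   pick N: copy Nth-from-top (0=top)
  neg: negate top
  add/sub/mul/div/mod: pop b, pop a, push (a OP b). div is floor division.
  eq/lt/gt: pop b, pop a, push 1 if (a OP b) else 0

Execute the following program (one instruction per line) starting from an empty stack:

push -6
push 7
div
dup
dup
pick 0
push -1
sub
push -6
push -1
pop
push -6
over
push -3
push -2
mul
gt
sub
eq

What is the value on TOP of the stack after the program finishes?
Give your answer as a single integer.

Answer: 1

Derivation:
After 'push -6': [-6]
After 'push 7': [-6, 7]
After 'div': [-1]
After 'dup': [-1, -1]
After 'dup': [-1, -1, -1]
After 'pick 0': [-1, -1, -1, -1]
After 'push -1': [-1, -1, -1, -1, -1]
After 'sub': [-1, -1, -1, 0]
After 'push -6': [-1, -1, -1, 0, -6]
After 'push -1': [-1, -1, -1, 0, -6, -1]
After 'pop': [-1, -1, -1, 0, -6]
After 'push -6': [-1, -1, -1, 0, -6, -6]
After 'over': [-1, -1, -1, 0, -6, -6, -6]
After 'push -3': [-1, -1, -1, 0, -6, -6, -6, -3]
After 'push -2': [-1, -1, -1, 0, -6, -6, -6, -3, -2]
After 'mul': [-1, -1, -1, 0, -6, -6, -6, 6]
After 'gt': [-1, -1, -1, 0, -6, -6, 0]
After 'sub': [-1, -1, -1, 0, -6, -6]
After 'eq': [-1, -1, -1, 0, 1]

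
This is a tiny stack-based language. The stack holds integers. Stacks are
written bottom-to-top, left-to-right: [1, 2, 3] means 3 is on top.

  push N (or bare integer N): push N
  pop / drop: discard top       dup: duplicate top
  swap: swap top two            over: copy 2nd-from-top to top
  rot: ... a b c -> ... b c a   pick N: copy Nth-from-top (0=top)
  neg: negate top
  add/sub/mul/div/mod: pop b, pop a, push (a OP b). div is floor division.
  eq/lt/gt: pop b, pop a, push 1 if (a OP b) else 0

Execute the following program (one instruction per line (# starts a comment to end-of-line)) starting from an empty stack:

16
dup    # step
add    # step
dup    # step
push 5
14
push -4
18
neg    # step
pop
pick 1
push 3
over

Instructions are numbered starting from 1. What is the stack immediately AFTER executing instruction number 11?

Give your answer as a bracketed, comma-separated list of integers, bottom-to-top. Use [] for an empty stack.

Answer: [32, 32, 5, 14, -4, 14]

Derivation:
Step 1 ('16'): [16]
Step 2 ('dup'): [16, 16]
Step 3 ('add'): [32]
Step 4 ('dup'): [32, 32]
Step 5 ('push 5'): [32, 32, 5]
Step 6 ('14'): [32, 32, 5, 14]
Step 7 ('push -4'): [32, 32, 5, 14, -4]
Step 8 ('18'): [32, 32, 5, 14, -4, 18]
Step 9 ('neg'): [32, 32, 5, 14, -4, -18]
Step 10 ('pop'): [32, 32, 5, 14, -4]
Step 11 ('pick 1'): [32, 32, 5, 14, -4, 14]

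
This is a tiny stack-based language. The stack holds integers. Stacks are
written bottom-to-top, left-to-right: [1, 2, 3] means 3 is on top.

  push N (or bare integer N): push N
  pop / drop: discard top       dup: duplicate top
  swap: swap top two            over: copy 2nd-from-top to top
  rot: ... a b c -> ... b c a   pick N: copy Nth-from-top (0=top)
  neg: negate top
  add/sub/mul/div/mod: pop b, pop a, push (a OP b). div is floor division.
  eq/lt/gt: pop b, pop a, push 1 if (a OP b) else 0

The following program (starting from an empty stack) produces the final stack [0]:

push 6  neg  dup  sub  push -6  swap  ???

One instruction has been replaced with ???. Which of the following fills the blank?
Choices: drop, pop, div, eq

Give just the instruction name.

Answer: eq

Derivation:
Stack before ???: [-6, 0]
Stack after ???:  [0]
Checking each choice:
  drop: produces [-6]
  pop: produces [-6]
  div: division by zero
  eq: MATCH


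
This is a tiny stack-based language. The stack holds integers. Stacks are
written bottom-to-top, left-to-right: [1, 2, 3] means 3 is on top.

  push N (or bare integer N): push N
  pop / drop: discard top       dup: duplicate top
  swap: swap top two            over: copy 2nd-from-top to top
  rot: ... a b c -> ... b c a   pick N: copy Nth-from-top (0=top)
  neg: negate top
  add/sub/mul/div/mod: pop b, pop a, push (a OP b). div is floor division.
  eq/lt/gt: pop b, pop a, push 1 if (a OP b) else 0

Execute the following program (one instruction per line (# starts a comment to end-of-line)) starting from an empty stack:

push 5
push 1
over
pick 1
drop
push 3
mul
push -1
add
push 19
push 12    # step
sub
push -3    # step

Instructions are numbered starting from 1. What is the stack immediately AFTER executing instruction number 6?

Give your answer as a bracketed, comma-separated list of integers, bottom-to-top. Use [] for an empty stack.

Step 1 ('push 5'): [5]
Step 2 ('push 1'): [5, 1]
Step 3 ('over'): [5, 1, 5]
Step 4 ('pick 1'): [5, 1, 5, 1]
Step 5 ('drop'): [5, 1, 5]
Step 6 ('push 3'): [5, 1, 5, 3]

Answer: [5, 1, 5, 3]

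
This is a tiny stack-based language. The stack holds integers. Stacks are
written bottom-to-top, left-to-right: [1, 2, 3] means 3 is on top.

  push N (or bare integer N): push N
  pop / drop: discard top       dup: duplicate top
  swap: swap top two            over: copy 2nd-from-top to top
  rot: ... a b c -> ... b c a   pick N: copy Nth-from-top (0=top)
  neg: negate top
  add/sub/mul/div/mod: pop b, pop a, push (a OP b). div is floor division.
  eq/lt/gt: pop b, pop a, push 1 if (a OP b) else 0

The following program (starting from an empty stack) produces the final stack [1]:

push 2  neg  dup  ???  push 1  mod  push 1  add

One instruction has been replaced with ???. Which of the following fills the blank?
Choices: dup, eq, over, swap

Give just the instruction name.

Answer: eq

Derivation:
Stack before ???: [-2, -2]
Stack after ???:  [1]
Checking each choice:
  dup: produces [-2, -2, 1]
  eq: MATCH
  over: produces [-2, -2, 1]
  swap: produces [-2, 1]


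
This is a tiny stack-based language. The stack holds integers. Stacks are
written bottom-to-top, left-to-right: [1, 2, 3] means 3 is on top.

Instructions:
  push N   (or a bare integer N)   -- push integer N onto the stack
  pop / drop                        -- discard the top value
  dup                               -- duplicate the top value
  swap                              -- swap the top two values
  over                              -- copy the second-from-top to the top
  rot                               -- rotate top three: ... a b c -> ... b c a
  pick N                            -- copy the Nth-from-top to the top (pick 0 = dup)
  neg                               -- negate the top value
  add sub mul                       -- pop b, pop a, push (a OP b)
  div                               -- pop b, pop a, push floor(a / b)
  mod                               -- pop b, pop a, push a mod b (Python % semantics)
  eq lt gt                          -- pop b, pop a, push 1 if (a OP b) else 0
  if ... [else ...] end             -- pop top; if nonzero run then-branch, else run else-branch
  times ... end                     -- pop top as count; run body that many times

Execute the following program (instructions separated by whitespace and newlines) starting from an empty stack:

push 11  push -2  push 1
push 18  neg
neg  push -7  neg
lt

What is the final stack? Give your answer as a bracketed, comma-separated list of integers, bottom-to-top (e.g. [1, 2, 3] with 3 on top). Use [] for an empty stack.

After 'push 11': [11]
After 'push -2': [11, -2]
After 'push 1': [11, -2, 1]
After 'push 18': [11, -2, 1, 18]
After 'neg': [11, -2, 1, -18]
After 'neg': [11, -2, 1, 18]
After 'push -7': [11, -2, 1, 18, -7]
After 'neg': [11, -2, 1, 18, 7]
After 'lt': [11, -2, 1, 0]

Answer: [11, -2, 1, 0]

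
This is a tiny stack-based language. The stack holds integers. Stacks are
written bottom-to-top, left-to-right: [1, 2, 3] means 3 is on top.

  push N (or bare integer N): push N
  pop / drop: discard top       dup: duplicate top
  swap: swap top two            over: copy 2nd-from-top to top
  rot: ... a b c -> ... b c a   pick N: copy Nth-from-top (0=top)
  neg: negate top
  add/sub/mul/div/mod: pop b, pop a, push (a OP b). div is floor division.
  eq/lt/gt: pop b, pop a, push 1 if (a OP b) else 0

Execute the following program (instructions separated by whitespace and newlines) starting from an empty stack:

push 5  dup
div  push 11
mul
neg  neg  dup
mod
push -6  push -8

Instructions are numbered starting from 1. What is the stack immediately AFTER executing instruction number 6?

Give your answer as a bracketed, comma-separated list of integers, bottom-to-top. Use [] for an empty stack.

Answer: [-11]

Derivation:
Step 1 ('push 5'): [5]
Step 2 ('dup'): [5, 5]
Step 3 ('div'): [1]
Step 4 ('push 11'): [1, 11]
Step 5 ('mul'): [11]
Step 6 ('neg'): [-11]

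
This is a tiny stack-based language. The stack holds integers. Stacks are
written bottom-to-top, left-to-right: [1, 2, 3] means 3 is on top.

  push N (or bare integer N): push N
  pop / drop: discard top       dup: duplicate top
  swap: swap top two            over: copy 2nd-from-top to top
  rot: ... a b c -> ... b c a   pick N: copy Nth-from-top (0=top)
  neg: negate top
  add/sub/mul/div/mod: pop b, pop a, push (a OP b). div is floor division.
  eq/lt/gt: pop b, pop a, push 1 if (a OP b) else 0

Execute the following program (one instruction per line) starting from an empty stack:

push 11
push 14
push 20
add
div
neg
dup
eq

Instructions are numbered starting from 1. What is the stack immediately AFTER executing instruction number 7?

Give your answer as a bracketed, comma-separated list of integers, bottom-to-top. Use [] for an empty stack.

Answer: [0, 0]

Derivation:
Step 1 ('push 11'): [11]
Step 2 ('push 14'): [11, 14]
Step 3 ('push 20'): [11, 14, 20]
Step 4 ('add'): [11, 34]
Step 5 ('div'): [0]
Step 6 ('neg'): [0]
Step 7 ('dup'): [0, 0]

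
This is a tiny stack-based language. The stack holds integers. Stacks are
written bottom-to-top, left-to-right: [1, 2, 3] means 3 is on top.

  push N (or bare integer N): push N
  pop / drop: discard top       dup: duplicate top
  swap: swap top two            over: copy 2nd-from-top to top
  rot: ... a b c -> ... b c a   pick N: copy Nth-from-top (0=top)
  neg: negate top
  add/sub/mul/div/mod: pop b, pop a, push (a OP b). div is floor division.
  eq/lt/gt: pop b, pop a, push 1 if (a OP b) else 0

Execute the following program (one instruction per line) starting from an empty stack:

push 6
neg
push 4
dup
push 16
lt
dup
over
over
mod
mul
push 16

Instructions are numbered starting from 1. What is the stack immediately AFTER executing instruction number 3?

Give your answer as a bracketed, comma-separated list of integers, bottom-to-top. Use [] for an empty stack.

Step 1 ('push 6'): [6]
Step 2 ('neg'): [-6]
Step 3 ('push 4'): [-6, 4]

Answer: [-6, 4]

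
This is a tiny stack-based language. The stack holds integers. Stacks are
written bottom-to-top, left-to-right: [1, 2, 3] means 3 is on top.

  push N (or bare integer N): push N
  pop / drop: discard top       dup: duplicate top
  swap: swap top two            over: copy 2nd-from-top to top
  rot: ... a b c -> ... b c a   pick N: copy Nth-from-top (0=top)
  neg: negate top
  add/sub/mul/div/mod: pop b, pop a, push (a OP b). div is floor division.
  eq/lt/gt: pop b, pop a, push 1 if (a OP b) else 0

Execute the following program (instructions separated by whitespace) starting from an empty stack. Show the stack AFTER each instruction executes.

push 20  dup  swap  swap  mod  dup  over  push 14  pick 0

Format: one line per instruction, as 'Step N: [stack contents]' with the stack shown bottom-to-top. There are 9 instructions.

Step 1: [20]
Step 2: [20, 20]
Step 3: [20, 20]
Step 4: [20, 20]
Step 5: [0]
Step 6: [0, 0]
Step 7: [0, 0, 0]
Step 8: [0, 0, 0, 14]
Step 9: [0, 0, 0, 14, 14]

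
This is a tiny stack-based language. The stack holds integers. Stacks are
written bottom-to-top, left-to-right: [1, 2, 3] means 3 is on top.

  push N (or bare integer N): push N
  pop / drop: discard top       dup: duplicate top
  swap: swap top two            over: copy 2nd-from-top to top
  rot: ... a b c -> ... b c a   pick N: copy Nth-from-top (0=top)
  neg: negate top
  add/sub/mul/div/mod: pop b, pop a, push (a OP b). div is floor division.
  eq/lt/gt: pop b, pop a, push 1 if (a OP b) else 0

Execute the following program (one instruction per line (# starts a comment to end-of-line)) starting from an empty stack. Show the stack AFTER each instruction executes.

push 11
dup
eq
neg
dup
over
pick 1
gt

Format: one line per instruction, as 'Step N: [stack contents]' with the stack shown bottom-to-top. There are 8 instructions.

Step 1: [11]
Step 2: [11, 11]
Step 3: [1]
Step 4: [-1]
Step 5: [-1, -1]
Step 6: [-1, -1, -1]
Step 7: [-1, -1, -1, -1]
Step 8: [-1, -1, 0]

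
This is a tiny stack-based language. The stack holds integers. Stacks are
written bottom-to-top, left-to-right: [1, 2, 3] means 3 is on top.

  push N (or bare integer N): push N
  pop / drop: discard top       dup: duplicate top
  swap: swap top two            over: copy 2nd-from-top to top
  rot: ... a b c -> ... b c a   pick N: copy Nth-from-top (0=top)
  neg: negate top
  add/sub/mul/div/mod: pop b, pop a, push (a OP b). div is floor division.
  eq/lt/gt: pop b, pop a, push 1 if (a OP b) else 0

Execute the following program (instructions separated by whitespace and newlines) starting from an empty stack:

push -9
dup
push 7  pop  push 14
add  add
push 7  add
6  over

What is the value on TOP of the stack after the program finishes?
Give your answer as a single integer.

After 'push -9': [-9]
After 'dup': [-9, -9]
After 'push 7': [-9, -9, 7]
After 'pop': [-9, -9]
After 'push 14': [-9, -9, 14]
After 'add': [-9, 5]
After 'add': [-4]
After 'push 7': [-4, 7]
After 'add': [3]
After 'push 6': [3, 6]
After 'over': [3, 6, 3]

Answer: 3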